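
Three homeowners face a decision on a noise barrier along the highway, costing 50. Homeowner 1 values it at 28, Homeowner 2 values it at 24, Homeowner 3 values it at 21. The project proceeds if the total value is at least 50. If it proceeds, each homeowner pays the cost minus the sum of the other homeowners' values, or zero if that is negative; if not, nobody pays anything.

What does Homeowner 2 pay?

Total value 73 ≥ cost 50, so the project is built.
The other homeowners' values sum to 49.
Cost minus that sum is 50 - 49 = 1.

1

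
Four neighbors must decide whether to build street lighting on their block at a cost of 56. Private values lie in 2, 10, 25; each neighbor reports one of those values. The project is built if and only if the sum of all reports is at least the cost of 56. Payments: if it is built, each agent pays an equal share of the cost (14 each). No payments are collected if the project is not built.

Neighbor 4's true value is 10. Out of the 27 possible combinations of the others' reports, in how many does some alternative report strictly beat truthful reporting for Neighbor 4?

3

Others report (2, 25, 25): truth gives -4; report 2 gives 0 > -4. Violating.
Others report (25, 2, 25): truth gives -4; report 2 gives 0 > -4. Violating.
Others report (25, 25, 2): truth gives -4; report 2 gives 0 > -4. Violating.
Others report (2, 2, 2): truth gives 0; no alternative beats it.
Others report (2, 2, 10): truth gives 0; no alternative beats it.
(Checking all 27 profiles: 3 have a profitable deviation, 24 do not.)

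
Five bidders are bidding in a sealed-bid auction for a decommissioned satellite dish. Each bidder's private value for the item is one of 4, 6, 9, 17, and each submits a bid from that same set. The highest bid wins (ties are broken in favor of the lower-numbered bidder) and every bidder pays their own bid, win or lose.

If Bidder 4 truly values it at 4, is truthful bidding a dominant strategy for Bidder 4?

No

Consider the case where Bidder 1 bids 4, Bidder 2 bids 4, Bidder 3 bids 4 and Bidder 5 bids 4.
Truthful bid 4: loses but pays 4, utility -4.
Bid 6 instead: wins, pays 6, utility 4 - 6 = -2.
Since -2 > -4, bidding 6 is strictly better here, so truthful bidding is not dominant.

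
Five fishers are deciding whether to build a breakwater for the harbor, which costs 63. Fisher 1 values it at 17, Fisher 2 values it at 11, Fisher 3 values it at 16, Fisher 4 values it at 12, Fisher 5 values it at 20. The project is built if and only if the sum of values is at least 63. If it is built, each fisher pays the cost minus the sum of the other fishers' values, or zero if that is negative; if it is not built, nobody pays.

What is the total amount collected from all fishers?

14

Total value 76 ≥ cost 63, so it is built.
Fisher 1: others sum to 59; max(0, 63 - 59) = 4.
Fisher 2: others sum to 65; max(0, 63 - 65) = 0.
Fisher 3: others sum to 60; max(0, 63 - 60) = 3.
Fisher 4: others sum to 64; max(0, 63 - 64) = 0.
Fisher 5: others sum to 56; max(0, 63 - 56) = 7.
Total collected = 4 + 0 + 3 + 0 + 7 = 14.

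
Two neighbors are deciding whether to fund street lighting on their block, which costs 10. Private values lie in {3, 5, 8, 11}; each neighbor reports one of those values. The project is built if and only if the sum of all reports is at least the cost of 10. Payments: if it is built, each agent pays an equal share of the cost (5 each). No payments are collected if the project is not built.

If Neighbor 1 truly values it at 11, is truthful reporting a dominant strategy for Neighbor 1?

Yes

Check each profile of the others' reports and compare truth against every alternative report.
Others report (3): truth gives 6, best alternative gives 6.
Others report (5): truth gives 6, best alternative gives 6.
Others report (8): truth gives 6, best alternative gives 6.
Others report (11): truth gives 6, best alternative gives 6.
In every case the truthful report is at least as good as any alternative, so it is a dominant strategy.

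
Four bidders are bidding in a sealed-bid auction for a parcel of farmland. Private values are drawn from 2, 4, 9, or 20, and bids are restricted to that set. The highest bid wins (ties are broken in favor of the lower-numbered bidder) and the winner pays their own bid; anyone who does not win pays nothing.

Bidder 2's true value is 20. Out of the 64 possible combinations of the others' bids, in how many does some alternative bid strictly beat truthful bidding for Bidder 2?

Others bid (2, 2, 2): truth gives 0; bid 4 gives 16 > 0. Violating.
Others bid (2, 2, 4): truth gives 0; bid 4 gives 16 > 0. Violating.
Others bid (2, 2, 9): truth gives 0; bid 9 gives 11 > 0. Violating.
Others bid (2, 4, 2): truth gives 0; bid 4 gives 16 > 0. Violating.
Others bid (2, 2, 20): truth gives 0; no alternative beats it.
Others bid (2, 4, 20): truth gives 0; no alternative beats it.
(Checking all 64 profiles: 18 have a profitable deviation, 46 do not.)

18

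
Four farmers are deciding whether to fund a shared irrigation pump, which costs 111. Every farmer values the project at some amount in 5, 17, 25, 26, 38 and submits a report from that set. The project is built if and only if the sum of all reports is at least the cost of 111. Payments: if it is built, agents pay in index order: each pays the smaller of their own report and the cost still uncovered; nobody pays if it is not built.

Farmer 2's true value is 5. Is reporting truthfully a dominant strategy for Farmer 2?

Yes

Check each profile of the others' reports and compare truth against every alternative report.
Others report (25, 38, 38): truth gives 0, best alternative gives -12.
Others report (26, 38, 38): truth gives 0, best alternative gives -12.
Others report (38, 25, 38): truth gives 0, best alternative gives -12.
Others report (38, 26, 38): truth gives 0, best alternative gives -12.
Others report (38, 38, 25): truth gives 0, best alternative gives -12.
Others report (38, 38, 26): truth gives 0, best alternative gives -12.
(Remaining 119 profiles checked similarly; truth is weakly best in each.)
In every case the truthful report is at least as good as any alternative, so it is a dominant strategy.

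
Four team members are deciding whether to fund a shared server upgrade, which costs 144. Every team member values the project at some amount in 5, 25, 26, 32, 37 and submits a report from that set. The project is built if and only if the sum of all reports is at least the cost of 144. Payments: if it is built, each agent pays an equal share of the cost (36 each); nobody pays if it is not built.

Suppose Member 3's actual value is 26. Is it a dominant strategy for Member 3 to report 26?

Check each profile of the others' reports and compare truth against every alternative report.
Others report (5, 5, 5): truth gives 0, best alternative gives 0.
Others report (5, 5, 25): truth gives 0, best alternative gives 0.
Others report (5, 5, 26): truth gives 0, best alternative gives 0.
Others report (5, 5, 32): truth gives 0, best alternative gives 0.
Others report (5, 5, 37): truth gives 0, best alternative gives 0.
Others report (5, 25, 5): truth gives 0, best alternative gives 0.
(Remaining 119 profiles checked similarly; truth is weakly best in each.)
In every case the truthful report is at least as good as any alternative, so it is a dominant strategy.

Yes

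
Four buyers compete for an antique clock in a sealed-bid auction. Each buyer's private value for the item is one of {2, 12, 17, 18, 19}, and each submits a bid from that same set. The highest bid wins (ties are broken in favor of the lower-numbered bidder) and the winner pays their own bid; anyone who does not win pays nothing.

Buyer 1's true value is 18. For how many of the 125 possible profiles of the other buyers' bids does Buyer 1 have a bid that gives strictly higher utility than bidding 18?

27

Others bid (2, 2, 2): truth gives 0; bid 2 gives 16 > 0. Violating.
Others bid (2, 2, 12): truth gives 0; bid 12 gives 6 > 0. Violating.
Others bid (2, 2, 17): truth gives 0; bid 17 gives 1 > 0. Violating.
Others bid (2, 12, 2): truth gives 0; bid 12 gives 6 > 0. Violating.
Others bid (2, 2, 18): truth gives 0; no alternative beats it.
Others bid (2, 2, 19): truth gives 0; no alternative beats it.
(Checking all 125 profiles: 27 have a profitable deviation, 98 do not.)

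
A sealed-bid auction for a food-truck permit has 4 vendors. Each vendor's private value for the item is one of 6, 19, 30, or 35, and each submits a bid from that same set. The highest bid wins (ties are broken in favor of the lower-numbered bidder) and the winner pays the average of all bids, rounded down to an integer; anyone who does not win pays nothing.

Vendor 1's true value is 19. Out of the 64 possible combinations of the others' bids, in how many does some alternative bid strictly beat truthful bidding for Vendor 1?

Others bid (6, 6, 6): truth gives 10; bid 6 gives 13 > 10. Violating.
Others bid (6, 6, 30): truth gives 0; bid 30 gives 1 > 0. Violating.
Others bid (6, 30, 6): truth gives 0; bid 30 gives 1 > 0. Violating.
Others bid (30, 6, 6): truth gives 0; bid 30 gives 1 > 0. Violating.
Others bid (6, 6, 19): truth gives 7; no alternative beats it.
Others bid (6, 6, 35): truth gives 0; no alternative beats it.
(Checking all 64 profiles: 4 have a profitable deviation, 60 do not.)

4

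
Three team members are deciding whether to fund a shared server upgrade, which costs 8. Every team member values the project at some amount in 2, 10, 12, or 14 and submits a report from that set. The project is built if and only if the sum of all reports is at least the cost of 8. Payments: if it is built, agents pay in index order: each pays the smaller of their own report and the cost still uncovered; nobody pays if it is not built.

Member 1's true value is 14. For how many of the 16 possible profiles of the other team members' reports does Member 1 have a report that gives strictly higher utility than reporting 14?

Others report (2, 10): truth gives 6; report 2 gives 12 > 6. Violating.
Others report (2, 12): truth gives 6; report 2 gives 12 > 6. Violating.
Others report (2, 14): truth gives 6; report 2 gives 12 > 6. Violating.
Others report (10, 2): truth gives 6; report 2 gives 12 > 6. Violating.
Others report (2, 2): truth gives 6; no alternative beats it.
(Checking all 16 profiles: 15 have a profitable deviation, 1 does not.)

15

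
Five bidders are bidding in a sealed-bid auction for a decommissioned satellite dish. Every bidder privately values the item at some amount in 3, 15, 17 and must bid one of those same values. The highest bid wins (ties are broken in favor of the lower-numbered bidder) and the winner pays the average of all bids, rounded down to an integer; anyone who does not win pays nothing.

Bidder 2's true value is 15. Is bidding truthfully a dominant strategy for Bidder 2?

No

Consider the case where Bidder 1 bids 3, Bidder 3 bids 3, Bidder 4 bids 3 and Bidder 5 bids 17.
Truthful bid 15: loses, pays 0, utility 0.
Bid 17 instead: wins, pays 8, utility 15 - 8 = 7.
Since 7 > 0, bidding 17 is strictly better here, so truthful bidding is not dominant.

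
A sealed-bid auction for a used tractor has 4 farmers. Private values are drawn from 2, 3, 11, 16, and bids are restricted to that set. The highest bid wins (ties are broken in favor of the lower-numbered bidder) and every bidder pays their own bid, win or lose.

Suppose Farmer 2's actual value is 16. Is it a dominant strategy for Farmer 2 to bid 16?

Consider the case where Farmer 1 bids 2, Farmer 3 bids 2 and Farmer 4 bids 2.
Truthful bid 16: wins, pays 16, utility 16 - 16 = 0.
Bid 3 instead: wins, pays 3, utility 16 - 3 = 13.
Since 13 > 0, bidding 3 is strictly better here, so truthful bidding is not dominant.

No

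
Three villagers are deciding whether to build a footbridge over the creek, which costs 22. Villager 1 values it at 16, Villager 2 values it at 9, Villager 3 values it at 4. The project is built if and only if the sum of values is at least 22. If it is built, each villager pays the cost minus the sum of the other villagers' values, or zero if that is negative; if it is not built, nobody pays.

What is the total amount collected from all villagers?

Total value 29 ≥ cost 22, so it is built.
Villager 1: others sum to 13; max(0, 22 - 13) = 9.
Villager 2: others sum to 20; max(0, 22 - 20) = 2.
Villager 3: others sum to 25; max(0, 22 - 25) = 0.
Total collected = 9 + 2 + 0 = 11.

11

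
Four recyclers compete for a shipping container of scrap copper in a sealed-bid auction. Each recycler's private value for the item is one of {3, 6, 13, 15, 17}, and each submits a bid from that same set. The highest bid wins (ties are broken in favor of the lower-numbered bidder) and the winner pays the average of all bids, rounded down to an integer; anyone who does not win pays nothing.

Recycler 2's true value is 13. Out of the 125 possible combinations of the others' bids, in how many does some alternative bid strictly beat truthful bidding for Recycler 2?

52

Others bid (3, 3, 3): truth gives 8; bid 6 gives 10 > 8. Violating.
Others bid (3, 3, 6): truth gives 7; bid 6 gives 9 > 7. Violating.
Others bid (3, 3, 15): truth gives 0; bid 15 gives 4 > 0. Violating.
Others bid (3, 3, 17): truth gives 0; bid 17 gives 3 > 0. Violating.
Others bid (3, 3, 13): truth gives 5; no alternative beats it.
Others bid (3, 6, 13): truth gives 5; no alternative beats it.
(Checking all 125 profiles: 52 have a profitable deviation, 73 do not.)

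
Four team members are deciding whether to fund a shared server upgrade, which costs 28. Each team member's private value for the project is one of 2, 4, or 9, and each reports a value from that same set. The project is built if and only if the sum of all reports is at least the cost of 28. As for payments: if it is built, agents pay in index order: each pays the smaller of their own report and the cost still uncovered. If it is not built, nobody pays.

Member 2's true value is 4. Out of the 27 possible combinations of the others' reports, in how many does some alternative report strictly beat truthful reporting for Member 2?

1

Others report (9, 9, 9): truth gives 0; report 2 gives 2 > 0. Violating.
Others report (2, 2, 2): truth gives 0; no alternative beats it.
Others report (2, 2, 4): truth gives 0; no alternative beats it.
(Checking all 27 profiles: 1 has a profitable deviation, 26 do not.)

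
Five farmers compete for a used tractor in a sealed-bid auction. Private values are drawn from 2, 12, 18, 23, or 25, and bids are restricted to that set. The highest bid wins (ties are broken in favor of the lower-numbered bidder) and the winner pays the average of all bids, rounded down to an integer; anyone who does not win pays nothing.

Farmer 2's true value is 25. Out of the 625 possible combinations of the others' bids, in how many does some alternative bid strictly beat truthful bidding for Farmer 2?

152

Others bid (2, 2, 2, 2): truth gives 19; bid 12 gives 21 > 19. Violating.
Others bid (2, 2, 2, 12): truth gives 17; bid 12 gives 19 > 17. Violating.
Others bid (2, 2, 2, 18): truth gives 16; bid 18 gives 17 > 16. Violating.
Others bid (2, 2, 12, 2): truth gives 17; bid 12 gives 19 > 17. Violating.
Others bid (2, 2, 2, 23): truth gives 15; no alternative beats it.
Others bid (2, 2, 2, 25): truth gives 14; no alternative beats it.
(Checking all 625 profiles: 152 have a profitable deviation, 473 do not.)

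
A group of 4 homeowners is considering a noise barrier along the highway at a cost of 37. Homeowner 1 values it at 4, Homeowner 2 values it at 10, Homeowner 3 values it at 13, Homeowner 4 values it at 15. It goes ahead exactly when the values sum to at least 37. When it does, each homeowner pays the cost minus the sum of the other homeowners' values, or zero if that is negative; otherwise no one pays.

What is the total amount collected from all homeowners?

Total value 42 ≥ cost 37, so it is built.
Homeowner 1: others sum to 38; max(0, 37 - 38) = 0.
Homeowner 2: others sum to 32; max(0, 37 - 32) = 5.
Homeowner 3: others sum to 29; max(0, 37 - 29) = 8.
Homeowner 4: others sum to 27; max(0, 37 - 27) = 10.
Total collected = 0 + 5 + 8 + 10 = 23.

23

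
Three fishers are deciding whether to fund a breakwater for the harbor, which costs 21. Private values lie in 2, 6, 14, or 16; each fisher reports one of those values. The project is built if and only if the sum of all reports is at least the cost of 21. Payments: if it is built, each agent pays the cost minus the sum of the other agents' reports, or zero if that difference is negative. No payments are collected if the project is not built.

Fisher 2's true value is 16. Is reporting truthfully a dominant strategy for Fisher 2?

Check each profile of the others' reports and compare truth against every alternative report.
Others report (6, 16): truth gives 16, best alternative gives 16.
Others report (14, 14): truth gives 16, best alternative gives 16.
Others report (14, 16): truth gives 16, best alternative gives 16.
Others report (16, 6): truth gives 16, best alternative gives 16.
Others report (16, 14): truth gives 16, best alternative gives 16.
Others report (16, 16): truth gives 16, best alternative gives 16.
(Remaining 10 profiles checked similarly; truth is weakly best in each.)
In every case the truthful report is at least as good as any alternative, so it is a dominant strategy.

Yes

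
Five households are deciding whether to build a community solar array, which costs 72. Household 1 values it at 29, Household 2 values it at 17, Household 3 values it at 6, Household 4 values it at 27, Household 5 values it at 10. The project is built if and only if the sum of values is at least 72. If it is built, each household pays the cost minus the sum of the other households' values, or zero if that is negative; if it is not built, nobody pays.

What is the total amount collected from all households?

Total value 89 ≥ cost 72, so it is built.
Household 1: others sum to 60; max(0, 72 - 60) = 12.
Household 2: others sum to 72; max(0, 72 - 72) = 0.
Household 3: others sum to 83; max(0, 72 - 83) = 0.
Household 4: others sum to 62; max(0, 72 - 62) = 10.
Household 5: others sum to 79; max(0, 72 - 79) = 0.
Total collected = 12 + 0 + 0 + 10 + 0 = 22.

22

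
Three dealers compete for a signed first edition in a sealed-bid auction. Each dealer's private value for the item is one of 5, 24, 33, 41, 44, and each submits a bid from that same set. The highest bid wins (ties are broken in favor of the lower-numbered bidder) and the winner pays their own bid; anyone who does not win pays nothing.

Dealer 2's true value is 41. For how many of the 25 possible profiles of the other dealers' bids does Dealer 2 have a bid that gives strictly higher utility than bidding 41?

Others bid (5, 5): truth gives 0; bid 24 gives 17 > 0. Violating.
Others bid (5, 24): truth gives 0; bid 24 gives 17 > 0. Violating.
Others bid (5, 33): truth gives 0; bid 33 gives 8 > 0. Violating.
Others bid (24, 5): truth gives 0; bid 33 gives 8 > 0. Violating.
Others bid (5, 41): truth gives 0; no alternative beats it.
Others bid (5, 44): truth gives 0; no alternative beats it.
(Checking all 25 profiles: 6 have a profitable deviation, 19 do not.)

6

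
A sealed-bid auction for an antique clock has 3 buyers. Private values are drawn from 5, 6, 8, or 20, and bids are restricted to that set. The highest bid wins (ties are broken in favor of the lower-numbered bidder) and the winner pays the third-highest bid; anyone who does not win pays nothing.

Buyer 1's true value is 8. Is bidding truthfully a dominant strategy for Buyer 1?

Consider the case where Buyer 2 bids 5 and Buyer 3 bids 20.
Truthful bid 8: loses, pays 0, utility 0.
Bid 20 instead: wins, pays 5, utility 8 - 5 = 3.
Since 3 > 0, bidding 20 is strictly better here, so truthful bidding is not dominant.

No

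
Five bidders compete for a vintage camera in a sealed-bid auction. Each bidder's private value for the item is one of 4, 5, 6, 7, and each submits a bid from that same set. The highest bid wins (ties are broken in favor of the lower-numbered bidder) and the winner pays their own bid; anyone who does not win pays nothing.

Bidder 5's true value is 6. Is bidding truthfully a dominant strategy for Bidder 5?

Consider the case where Bidder 1 bids 4, Bidder 2 bids 4, Bidder 3 bids 4 and Bidder 4 bids 4.
Truthful bid 6: wins, pays 6, utility 6 - 6 = 0.
Bid 5 instead: wins, pays 5, utility 6 - 5 = 1.
Since 1 > 0, bidding 5 is strictly better here, so truthful bidding is not dominant.

No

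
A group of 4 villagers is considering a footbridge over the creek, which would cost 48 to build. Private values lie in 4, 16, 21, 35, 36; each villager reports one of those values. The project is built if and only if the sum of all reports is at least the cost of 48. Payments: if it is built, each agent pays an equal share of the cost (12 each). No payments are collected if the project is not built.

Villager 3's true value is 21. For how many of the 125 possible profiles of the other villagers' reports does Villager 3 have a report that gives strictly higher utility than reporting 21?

4

Others report (4, 4, 4): truth gives 0; report 36 gives 9 > 0. Violating.
Others report (4, 4, 16): truth gives 0; report 35 gives 9 > 0. Violating.
Others report (4, 16, 4): truth gives 0; report 35 gives 9 > 0. Violating.
Others report (16, 4, 4): truth gives 0; report 35 gives 9 > 0. Violating.
Others report (4, 4, 21): truth gives 9; no alternative beats it.
Others report (4, 4, 35): truth gives 9; no alternative beats it.
(Checking all 125 profiles: 4 have a profitable deviation, 121 do not.)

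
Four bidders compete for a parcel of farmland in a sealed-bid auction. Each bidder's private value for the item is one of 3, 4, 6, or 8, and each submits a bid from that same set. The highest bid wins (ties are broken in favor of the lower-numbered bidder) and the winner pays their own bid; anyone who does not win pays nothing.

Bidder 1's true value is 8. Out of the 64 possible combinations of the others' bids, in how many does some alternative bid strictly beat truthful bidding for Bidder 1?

Others bid (3, 3, 3): truth gives 0; bid 3 gives 5 > 0. Violating.
Others bid (3, 3, 4): truth gives 0; bid 4 gives 4 > 0. Violating.
Others bid (3, 3, 6): truth gives 0; bid 6 gives 2 > 0. Violating.
Others bid (3, 4, 3): truth gives 0; bid 4 gives 4 > 0. Violating.
Others bid (3, 3, 8): truth gives 0; no alternative beats it.
Others bid (3, 4, 8): truth gives 0; no alternative beats it.
(Checking all 64 profiles: 27 have a profitable deviation, 37 do not.)

27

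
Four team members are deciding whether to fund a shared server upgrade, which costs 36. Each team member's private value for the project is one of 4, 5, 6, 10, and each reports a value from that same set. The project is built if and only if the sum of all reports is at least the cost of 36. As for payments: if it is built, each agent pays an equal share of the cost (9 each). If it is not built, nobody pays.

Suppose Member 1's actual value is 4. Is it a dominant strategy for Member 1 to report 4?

Check each profile of the others' reports and compare truth against every alternative report.
Others report (4, 4, 4): truth gives 0, best alternative gives 0.
Others report (4, 4, 5): truth gives 0, best alternative gives 0.
Others report (4, 4, 6): truth gives 0, best alternative gives 0.
Others report (4, 4, 10): truth gives 0, best alternative gives 0.
Others report (4, 5, 4): truth gives 0, best alternative gives 0.
Others report (4, 5, 5): truth gives 0, best alternative gives 0.
(Remaining 58 profiles checked similarly; truth is weakly best in each.)
In every case the truthful report is at least as good as any alternative, so it is a dominant strategy.

Yes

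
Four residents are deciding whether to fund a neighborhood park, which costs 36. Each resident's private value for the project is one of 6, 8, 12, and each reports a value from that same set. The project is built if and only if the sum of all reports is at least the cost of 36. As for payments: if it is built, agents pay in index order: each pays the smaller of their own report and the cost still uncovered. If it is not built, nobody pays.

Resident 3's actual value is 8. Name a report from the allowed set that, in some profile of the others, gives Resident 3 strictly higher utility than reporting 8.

Suppose Resident 1 reports 6, Resident 2 reports 12 and Resident 4 reports 12.
Report 8: project built, pays 8, utility 8 - 8 = 0.
Report 6: project built, pays 6, utility 8 - 6 = 2.
So reporting 6 beats truth here (2 > 0).

6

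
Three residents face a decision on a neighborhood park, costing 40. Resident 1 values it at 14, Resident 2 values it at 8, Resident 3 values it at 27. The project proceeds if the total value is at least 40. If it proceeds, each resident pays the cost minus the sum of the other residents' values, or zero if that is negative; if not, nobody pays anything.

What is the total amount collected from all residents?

Total value 49 ≥ cost 40, so it is built.
Resident 1: others sum to 35; max(0, 40 - 35) = 5.
Resident 2: others sum to 41; max(0, 40 - 41) = 0.
Resident 3: others sum to 22; max(0, 40 - 22) = 18.
Total collected = 5 + 0 + 18 = 23.

23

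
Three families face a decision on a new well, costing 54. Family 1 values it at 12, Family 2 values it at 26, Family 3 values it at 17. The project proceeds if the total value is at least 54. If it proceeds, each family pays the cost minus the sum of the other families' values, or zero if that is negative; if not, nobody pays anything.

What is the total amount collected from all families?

52

Total value 55 ≥ cost 54, so it is built.
Family 1: others sum to 43; max(0, 54 - 43) = 11.
Family 2: others sum to 29; max(0, 54 - 29) = 25.
Family 3: others sum to 38; max(0, 54 - 38) = 16.
Total collected = 11 + 25 + 16 = 52.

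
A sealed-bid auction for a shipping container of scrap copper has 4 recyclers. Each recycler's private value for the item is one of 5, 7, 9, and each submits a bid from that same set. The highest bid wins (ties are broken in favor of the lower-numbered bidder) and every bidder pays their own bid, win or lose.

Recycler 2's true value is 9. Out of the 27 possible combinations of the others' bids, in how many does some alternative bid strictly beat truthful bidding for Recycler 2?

13

Others bid (5, 5, 5): truth gives 0; bid 7 gives 2 > 0. Violating.
Others bid (5, 5, 7): truth gives 0; bid 7 gives 2 > 0. Violating.
Others bid (5, 7, 5): truth gives 0; bid 7 gives 2 > 0. Violating.
Others bid (5, 7, 7): truth gives 0; bid 7 gives 2 > 0. Violating.
Others bid (5, 5, 9): truth gives 0; no alternative beats it.
Others bid (5, 7, 9): truth gives 0; no alternative beats it.
(Checking all 27 profiles: 13 have a profitable deviation, 14 do not.)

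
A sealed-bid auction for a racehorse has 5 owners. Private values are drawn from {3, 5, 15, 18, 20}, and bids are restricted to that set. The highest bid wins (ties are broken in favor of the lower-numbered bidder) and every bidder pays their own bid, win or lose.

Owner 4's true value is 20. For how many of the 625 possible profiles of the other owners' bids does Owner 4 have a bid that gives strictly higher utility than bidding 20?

413

Others bid (3, 3, 3, 3): truth gives 0; bid 5 gives 15 > 0. Violating.
Others bid (3, 3, 3, 5): truth gives 0; bid 5 gives 15 > 0. Violating.
Others bid (3, 3, 3, 15): truth gives 0; bid 15 gives 5 > 0. Violating.
Others bid (3, 3, 3, 18): truth gives 0; bid 18 gives 2 > 0. Violating.
Others bid (3, 3, 3, 20): truth gives 0; no alternative beats it.
Others bid (3, 3, 5, 20): truth gives 0; no alternative beats it.
(Checking all 625 profiles: 413 have a profitable deviation, 212 do not.)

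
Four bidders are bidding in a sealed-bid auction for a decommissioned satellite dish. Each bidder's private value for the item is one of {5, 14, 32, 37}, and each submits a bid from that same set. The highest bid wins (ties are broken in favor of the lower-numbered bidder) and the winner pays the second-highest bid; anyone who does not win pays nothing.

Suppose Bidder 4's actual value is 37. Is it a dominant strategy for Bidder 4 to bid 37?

Yes

Check each profile of the others' bids and compare truth against every alternative bid.
Others bid (5, 5, 32): truth gives 5, best alternative gives 0.
Others bid (5, 14, 32): truth gives 5, best alternative gives 0.
Others bid (5, 32, 5): truth gives 5, best alternative gives 0.
Others bid (5, 32, 14): truth gives 5, best alternative gives 0.
Others bid (5, 32, 32): truth gives 5, best alternative gives 0.
Others bid (14, 5, 32): truth gives 5, best alternative gives 0.
(Remaining 58 profiles checked similarly; truth is weakly best in each.)
In every case the truthful bid is at least as good as any alternative, so it is a dominant strategy.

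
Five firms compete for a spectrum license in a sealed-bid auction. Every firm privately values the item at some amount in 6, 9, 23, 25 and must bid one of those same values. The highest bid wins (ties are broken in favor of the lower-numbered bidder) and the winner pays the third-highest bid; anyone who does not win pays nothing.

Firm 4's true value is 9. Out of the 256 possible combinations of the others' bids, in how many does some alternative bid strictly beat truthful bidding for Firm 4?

Others bid (6, 6, 6, 23): truth gives 0; bid 23 gives 3 > 0. Violating.
Others bid (6, 6, 6, 25): truth gives 0; bid 25 gives 3 > 0. Violating.
Others bid (6, 6, 9, 6): truth gives 0; bid 23 gives 3 > 0. Violating.
Others bid (6, 6, 23, 6): truth gives 0; bid 25 gives 3 > 0. Violating.
Others bid (6, 6, 6, 6): truth gives 3; no alternative beats it.
Others bid (6, 6, 6, 9): truth gives 3; no alternative beats it.
(Checking all 256 profiles: 8 have a profitable deviation, 248 do not.)

8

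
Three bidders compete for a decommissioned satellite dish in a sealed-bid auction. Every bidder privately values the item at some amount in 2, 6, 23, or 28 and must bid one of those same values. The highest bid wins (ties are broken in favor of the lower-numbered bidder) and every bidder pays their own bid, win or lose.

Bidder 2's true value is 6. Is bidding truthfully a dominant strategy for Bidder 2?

Consider the case where Bidder 1 bids 2 and Bidder 3 bids 23.
Truthful bid 6: loses but pays 6, utility -6.
Bid 2 instead: loses but pays 2, utility -2.
Since -2 > -6, bidding 2 is strictly better here, so truthful bidding is not dominant.

No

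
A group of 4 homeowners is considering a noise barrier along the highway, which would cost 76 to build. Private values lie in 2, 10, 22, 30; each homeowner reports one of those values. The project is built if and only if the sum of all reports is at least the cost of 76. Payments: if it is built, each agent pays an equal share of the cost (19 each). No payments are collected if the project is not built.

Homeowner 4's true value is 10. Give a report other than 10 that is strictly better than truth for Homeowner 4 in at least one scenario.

Suppose Homeowner 1 reports 10, Homeowner 2 reports 30 and Homeowner 3 reports 30.
Report 10: project built, pays 19, utility 10 - 19 = -9.
Report 2: project not built, utility 0.
So reporting 2 beats truth here (0 > -9).

2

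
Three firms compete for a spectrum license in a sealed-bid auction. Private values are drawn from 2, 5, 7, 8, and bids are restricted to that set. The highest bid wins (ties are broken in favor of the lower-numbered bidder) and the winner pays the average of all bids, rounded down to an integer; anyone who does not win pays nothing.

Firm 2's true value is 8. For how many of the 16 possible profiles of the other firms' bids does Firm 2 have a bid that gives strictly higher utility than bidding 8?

Others bid (2, 2): truth gives 4; bid 5 gives 5 > 4. Violating.
Others bid (2, 5): truth gives 3; bid 5 gives 4 > 3. Violating.
Others bid (5, 2): truth gives 3; bid 7 gives 4 > 3. Violating.
Others bid (5, 5): truth gives 2; bid 7 gives 3 > 2. Violating.
Others bid (2, 7): truth gives 3; no alternative beats it.
Others bid (2, 8): truth gives 2; no alternative beats it.
(Checking all 16 profiles: 4 have a profitable deviation, 12 do not.)

4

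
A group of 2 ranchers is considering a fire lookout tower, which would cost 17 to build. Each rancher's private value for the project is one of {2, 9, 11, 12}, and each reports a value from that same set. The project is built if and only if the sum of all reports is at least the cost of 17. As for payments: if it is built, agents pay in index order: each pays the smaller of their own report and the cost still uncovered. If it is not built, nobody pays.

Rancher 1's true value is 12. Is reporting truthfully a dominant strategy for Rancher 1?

Consider the case where Rancher 2 reports 9.
Truthful report 12: project built, pays 12, utility 12 - 12 = 0.
Report 9 instead: project built, pays 9, utility 12 - 9 = 3.
Since 3 > 0, reporting 9 is strictly better here, so truthful reporting is not dominant.

No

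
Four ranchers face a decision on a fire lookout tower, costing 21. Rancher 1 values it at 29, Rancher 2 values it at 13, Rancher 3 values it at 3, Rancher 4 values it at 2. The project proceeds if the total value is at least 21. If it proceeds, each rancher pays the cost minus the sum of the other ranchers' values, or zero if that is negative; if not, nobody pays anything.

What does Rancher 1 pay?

Total value 47 ≥ cost 21, so the project is built.
The other ranchers' values sum to 18.
Cost minus that sum is 21 - 18 = 3.

3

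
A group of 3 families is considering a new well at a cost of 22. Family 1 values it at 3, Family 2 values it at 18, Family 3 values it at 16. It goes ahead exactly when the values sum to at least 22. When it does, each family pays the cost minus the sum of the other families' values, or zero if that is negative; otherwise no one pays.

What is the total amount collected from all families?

4

Total value 37 ≥ cost 22, so it is built.
Family 1: others sum to 34; max(0, 22 - 34) = 0.
Family 2: others sum to 19; max(0, 22 - 19) = 3.
Family 3: others sum to 21; max(0, 22 - 21) = 1.
Total collected = 0 + 3 + 1 = 4.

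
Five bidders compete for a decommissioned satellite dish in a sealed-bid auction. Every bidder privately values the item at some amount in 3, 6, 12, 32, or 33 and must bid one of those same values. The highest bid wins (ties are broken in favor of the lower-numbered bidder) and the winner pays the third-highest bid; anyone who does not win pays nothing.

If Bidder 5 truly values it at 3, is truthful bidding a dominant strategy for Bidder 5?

Yes

Check each profile of the others' bids and compare truth against every alternative bid.
Others bid (3, 3, 3, 3): truth gives 0, best alternative gives 0.
Others bid (3, 3, 3, 6): truth gives 0, best alternative gives 0.
Others bid (3, 3, 3, 12): truth gives 0, best alternative gives 0.
Others bid (3, 3, 3, 32): truth gives 0, best alternative gives 0.
Others bid (3, 3, 3, 33): truth gives 0, best alternative gives 0.
Others bid (3, 3, 6, 3): truth gives 0, best alternative gives 0.
(Remaining 619 profiles checked similarly; truth is weakly best in each.)
In every case the truthful bid is at least as good as any alternative, so it is a dominant strategy.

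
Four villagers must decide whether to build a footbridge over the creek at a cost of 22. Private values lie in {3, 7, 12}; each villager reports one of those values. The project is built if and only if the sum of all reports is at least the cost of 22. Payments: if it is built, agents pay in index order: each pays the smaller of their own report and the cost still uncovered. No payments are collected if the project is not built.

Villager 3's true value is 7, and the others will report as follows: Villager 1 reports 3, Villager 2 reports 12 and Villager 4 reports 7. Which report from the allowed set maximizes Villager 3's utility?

Report 3: project built, pays 3, utility 7 - 3 = 4.
Report 7: project built, pays 7, utility 7 - 7 = 0.
Report 12: project built, pays 7, utility 7 - 7 = 0.
The best choice is 3 with utility 4.

3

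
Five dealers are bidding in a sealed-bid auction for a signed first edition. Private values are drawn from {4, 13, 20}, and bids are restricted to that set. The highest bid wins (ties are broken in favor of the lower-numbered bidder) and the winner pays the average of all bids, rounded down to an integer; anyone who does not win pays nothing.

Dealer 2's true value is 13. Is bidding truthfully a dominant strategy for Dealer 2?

No

Consider the case where Dealer 1 bids 4, Dealer 3 bids 4, Dealer 4 bids 4 and Dealer 5 bids 20.
Truthful bid 13: loses, pays 0, utility 0.
Bid 20 instead: wins, pays 10, utility 13 - 10 = 3.
Since 3 > 0, bidding 20 is strictly better here, so truthful bidding is not dominant.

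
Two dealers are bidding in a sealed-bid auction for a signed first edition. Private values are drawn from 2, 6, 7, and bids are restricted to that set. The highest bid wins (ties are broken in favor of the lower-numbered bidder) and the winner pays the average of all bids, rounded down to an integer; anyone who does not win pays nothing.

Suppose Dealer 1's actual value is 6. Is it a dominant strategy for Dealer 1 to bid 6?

No

Consider the case where Dealer 2 bids 2.
Truthful bid 6: wins, pays 4, utility 6 - 4 = 2.
Bid 2 instead: wins, pays 2, utility 6 - 2 = 4.
Since 4 > 2, bidding 2 is strictly better here, so truthful bidding is not dominant.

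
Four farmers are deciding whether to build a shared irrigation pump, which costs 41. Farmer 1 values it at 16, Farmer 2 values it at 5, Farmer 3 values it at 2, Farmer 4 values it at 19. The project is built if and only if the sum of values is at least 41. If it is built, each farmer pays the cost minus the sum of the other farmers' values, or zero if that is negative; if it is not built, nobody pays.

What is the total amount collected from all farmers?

38

Total value 42 ≥ cost 41, so it is built.
Farmer 1: others sum to 26; max(0, 41 - 26) = 15.
Farmer 2: others sum to 37; max(0, 41 - 37) = 4.
Farmer 3: others sum to 40; max(0, 41 - 40) = 1.
Farmer 4: others sum to 23; max(0, 41 - 23) = 18.
Total collected = 15 + 4 + 1 + 18 = 38.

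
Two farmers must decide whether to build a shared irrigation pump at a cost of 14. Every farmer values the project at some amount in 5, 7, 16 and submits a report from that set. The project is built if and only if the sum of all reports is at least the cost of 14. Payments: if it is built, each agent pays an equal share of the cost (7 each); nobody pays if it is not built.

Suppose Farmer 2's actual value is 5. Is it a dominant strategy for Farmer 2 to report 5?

Yes

Check each profile of the others' reports and compare truth against every alternative report.
Others report (7): truth gives 0, best alternative gives -2.
Others report (16): truth gives -2, best alternative gives -2.
Others report (5): truth gives 0, best alternative gives 0.
In every case the truthful report is at least as good as any alternative, so it is a dominant strategy.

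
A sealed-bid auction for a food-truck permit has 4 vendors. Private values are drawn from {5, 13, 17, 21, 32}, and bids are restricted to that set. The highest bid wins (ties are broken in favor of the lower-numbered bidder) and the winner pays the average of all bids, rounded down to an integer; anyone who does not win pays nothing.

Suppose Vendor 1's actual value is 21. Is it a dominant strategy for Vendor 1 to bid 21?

No

Consider the case where Vendor 2 bids 5, Vendor 3 bids 5 and Vendor 4 bids 5.
Truthful bid 21: wins, pays 9, utility 21 - 9 = 12.
Bid 5 instead: wins, pays 5, utility 21 - 5 = 16.
Since 16 > 12, bidding 5 is strictly better here, so truthful bidding is not dominant.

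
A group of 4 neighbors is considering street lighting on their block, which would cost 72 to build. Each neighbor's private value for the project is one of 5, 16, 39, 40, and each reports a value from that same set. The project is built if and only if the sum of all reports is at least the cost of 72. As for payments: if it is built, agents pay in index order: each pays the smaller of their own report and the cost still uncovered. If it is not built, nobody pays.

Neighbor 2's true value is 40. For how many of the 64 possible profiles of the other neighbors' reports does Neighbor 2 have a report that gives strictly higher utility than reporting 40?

58

Others report (5, 5, 39): truth gives 0; report 39 gives 1 > 0. Violating.
Others report (5, 5, 40): truth gives 0; report 39 gives 1 > 0. Violating.
Others report (5, 16, 16): truth gives 0; report 39 gives 1 > 0. Violating.
Others report (5, 16, 39): truth gives 0; report 16 gives 24 > 0. Violating.
Others report (5, 5, 5): truth gives 0; no alternative beats it.
Others report (5, 5, 16): truth gives 0; no alternative beats it.
(Checking all 64 profiles: 58 have a profitable deviation, 6 do not.)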